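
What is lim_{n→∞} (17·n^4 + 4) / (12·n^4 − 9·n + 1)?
lim = 17/12

For large n the leading n^4 terms dominate both numerator and denominator. Dividing top and bottom by n^4, every other term tends to 0, leaving 17/12.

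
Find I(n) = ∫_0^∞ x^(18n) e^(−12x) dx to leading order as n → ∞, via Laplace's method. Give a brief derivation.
I(n) ~ (sqrt(2π·18n) / 12) · (18n/(12e))^(18n)

Write the integrand as exp(18n ln x − 12x) and set f(x) = 18n ln x − 12x. Then f'(x) = 18n/x − 12 = 0 at x* = 18n/12, and f''(x*) = −18n/x*^2 = −12^2/(18n). Laplace's method (interior maximum) gives
  I(n) ~ e^(f(x*)) · sqrt(2π / |f''(x*)|)
        = exp(18n ln(18n/12) − 18n) · sqrt(2π · 18n / 12^2)
        = (18n/12)^(18n) e^(−18n) · sqrt(2π·18n) / 12
        = (sqrt(2π·18n) / 12) · (18n/(12e))^(18n).
This matches Γ(18n+1)/12^(18n+1) with Stirling applied to Γ.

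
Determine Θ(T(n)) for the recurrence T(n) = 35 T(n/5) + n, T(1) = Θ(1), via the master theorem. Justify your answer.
T(n) = Θ(n^(log_5 35))

Master theorem: compare f(n) = n to n^(log_5 35) where log_5 35 ≈ 2.209. Since 1 < log_5 35, we have f(n) = O(n^(log_5 35 − ε)) for some ε > 0 — Case 1. Hence T(n) = Θ(n^(log_5 35)).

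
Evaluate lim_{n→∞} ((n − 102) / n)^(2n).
lim = e^(−204)

Rewrite as (1 − 102/n)^(2n). By the standard limit (1 + x/n)^n → e^x, we have (1 − 102/n)^n → e^(−102), and raising to the 2nd power gives e^(−204).
More precisely, ln[(1 − 102/n)^(2n)] = 2n · ln(1 − 102/n) = 2n · (-102/n + O(1/n^2)) = -204 + O(1/n) → -204.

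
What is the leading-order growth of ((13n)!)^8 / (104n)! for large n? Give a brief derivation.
((13n)!)^8/(104n)! ~ ((2π·13n)^(7/2) / sqrt(8)) · 8^(−8·13n)  →  0

Write N = 13n. Stirling: N! ~ sqrt(2π N)(N/e)^N and (8N)! ~ sqrt(2π·8N)·(8N/e)^(8N).
  (N!)^8/(8N)! ~ (2π N)^(8/2) (N/e)^(8N) / [sqrt(2π·8N) (8N/e)^(8N)]
     = (2π N)^(8/2) / sqrt(2π·8N) · (N/(8N))^(8N)
     = (2π N)^((8−1)/2) / sqrt(8) · 8^(−8N).
Since 8^8 > 1, the factor 8^(−8N) decays exponentially, so the ratio → 0. Substituting N = 13n gives the stated form.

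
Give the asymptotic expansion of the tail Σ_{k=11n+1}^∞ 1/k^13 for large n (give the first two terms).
Σ_{k>11n} 1/k^13 = 1/(12 · (11n)^12) − 1/(2 · (11n)^13) + O(1/(11n)^14)

Compare to the integral: ∫_{11n}^∞ x^(−13) dx = [−x^(−12)/12]_{11n}^∞ = 1/((13−1)·(11n)^12). The Euler-Maclaurin correction adds −f(11n)/2 = −1/(2·(11n)^13). Euler-Maclaurin then gives
  Σ_{k>11n} 1/k^13 = ∫_{11n}^∞ dx/x^13 − 1/(2·(11n)^13) + O(1/(11n)^14).
(Equivalently this is ζ(13) − Σ_{k≤11n} 1/k^13.)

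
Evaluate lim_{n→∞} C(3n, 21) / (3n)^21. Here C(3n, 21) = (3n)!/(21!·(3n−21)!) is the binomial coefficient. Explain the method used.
lim = 1/21! = 1/51090942171709440000

With N = 3n → ∞: C(N, 21) / N^21 = [N(N−1)…(N−20)] / (21! · N^21) = (1/21!) · 1 · (1 − 1/(3n)) · … · (1 − 20/(3n)). Each factor → 1 as N → ∞, so the limit is 1/21! = 1/51090942171709440000.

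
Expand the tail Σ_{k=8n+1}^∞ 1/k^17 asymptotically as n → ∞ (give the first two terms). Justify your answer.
Σ_{k>8n} 1/k^17 = 1/(16 · (8n)^16) − 1/(2 · (8n)^17) + O(1/(8n)^18)

Compare to the integral: ∫_{8n}^∞ x^(−17) dx = [−x^(−16)/16]_{8n}^∞ = 1/((17−1)·(8n)^16). The Euler-Maclaurin correction adds −f(8n)/2 = −1/(2·(8n)^17). Euler-Maclaurin then gives
  Σ_{k>8n} 1/k^17 = ∫_{8n}^∞ dx/x^17 − 1/(2·(8n)^17) + O(1/(8n)^18).
(Equivalently this is ζ(17) − Σ_{k≤8n} 1/k^17.)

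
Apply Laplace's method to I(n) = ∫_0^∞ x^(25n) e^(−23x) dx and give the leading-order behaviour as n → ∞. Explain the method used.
I(n) ~ (sqrt(2π·25n) / 23) · (25n/(23e))^(25n)

Write the integrand as exp(25n ln x − 23x) and set f(x) = 25n ln x − 23x. Then f'(x) = 25n/x − 23 = 0 at x* = 25n/23, and f''(x*) = −25n/x*^2 = −23^2/(25n). Laplace's method (interior maximum) gives
  I(n) ~ e^(f(x*)) · sqrt(2π / |f''(x*)|)
        = exp(25n ln(25n/23) − 25n) · sqrt(2π · 25n / 23^2)
        = (25n/23)^(25n) e^(−25n) · sqrt(2π·25n) / 23
        = (sqrt(2π·25n) / 23) · (25n/(23e))^(25n).
This matches Γ(25n+1)/23^(25n+1) with Stirling applied to Γ.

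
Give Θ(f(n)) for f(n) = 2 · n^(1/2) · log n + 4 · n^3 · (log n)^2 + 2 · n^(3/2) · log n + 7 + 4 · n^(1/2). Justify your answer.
f(n) ∈ Θ(n^3 · (log n)^2)

Compare the terms by growth order. For large n, n^a · (log n)^b dominates n^a' · (log n)^b' iff a > a', or (a = a' and b > b'). Ranking the 5 terms shows the dominant one is 4 · n^3 · (log n)^2. Hence f(n) ∈ Θ(n^3 · (log n)^2).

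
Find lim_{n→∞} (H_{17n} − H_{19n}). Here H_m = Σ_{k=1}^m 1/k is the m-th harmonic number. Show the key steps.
lim = ln(17/19)

Euler-Maclaurin gives H_m = ln m + γ + 1/(2m) + O(1/m^2). The γ and O(1/m) terms cancel in the difference:
  H_{17n} − H_{19n} = ln(17n) − ln(19n) + O(1/n) = ln(17/19) + O(1/n).
Hence the limit is ln(17/19).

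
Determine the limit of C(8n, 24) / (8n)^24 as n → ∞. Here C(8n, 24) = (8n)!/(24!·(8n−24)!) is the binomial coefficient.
lim = 1/24! = 1/620448401733239439360000

With N = 8n → ∞: C(N, 24) / N^24 = [N(N−1)…(N−23)] / (24! · N^24) = (1/24!) · 1 · (1 − 1/(8n)) · … · (1 − 23/(8n)). Each factor → 1 as N → ∞, so the limit is 1/24! = 1/620448401733239439360000.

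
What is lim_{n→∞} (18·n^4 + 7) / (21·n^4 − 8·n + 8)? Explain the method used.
lim = 18/21 = 6/7

For large n the leading n^4 terms dominate both numerator and denominator. Dividing top and bottom by n^4, every other term tends to 0, leaving 18/21 = 6/7.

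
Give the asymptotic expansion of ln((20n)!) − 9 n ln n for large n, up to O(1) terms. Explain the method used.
ln((20n)!) − 9 n ln n = 11 n ln n + 20(ln 20 − 1) n + (1/2) ln(2π·20n) + O(1/n)

Stirling: ln((20n)!) = 20n ln(20n) − 20n + (1/2) ln(2π·20n) + O(1/n).
Expand 20n ln(20n) = 20n (ln n + ln 20) = 20n ln n + 20n ln 20.
Subtract 9n ln n: leading term is (20 − 9) n ln n = 11 n ln n. The next term is 20n ln 20 − 20n = 20(ln 20 − 1) n. Then the (1/2) ln(2π·20n) correction.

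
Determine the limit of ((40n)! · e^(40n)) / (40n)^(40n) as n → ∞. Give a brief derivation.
lim = ∞

Stirling: (40n)! ~ sqrt(2π·40n) · (40n/e)^(40n). Hence
  (40n)! · e^(40n) / (40n)^(40n) ~ sqrt(2π·40n) = sqrt(2π·40) · sqrt(n) → ∞.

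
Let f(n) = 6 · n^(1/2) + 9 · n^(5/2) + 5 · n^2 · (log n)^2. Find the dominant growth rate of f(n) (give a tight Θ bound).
f(n) ∈ Θ(n^(5/2))

Compare the terms by growth order. For large n, n^a · (log n)^b dominates n^a' · (log n)^b' iff a > a', or (a = a' and b > b'). Ranking the 3 terms shows the dominant one is 9 · n^(5/2). Hence f(n) ∈ Θ(n^(5/2)).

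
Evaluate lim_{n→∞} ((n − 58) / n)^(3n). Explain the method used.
lim = e^(−174)

Rewrite as (1 − 58/n)^(3n). By the standard limit (1 + x/n)^n → e^x, we have (1 − 58/n)^n → e^(−58), and raising to the 3rd power gives e^(−174).
More precisely, ln[(1 − 58/n)^(3n)] = 3n · ln(1 − 58/n) = 3n · (-58/n + O(1/n^2)) = -174 + O(1/n) → -174.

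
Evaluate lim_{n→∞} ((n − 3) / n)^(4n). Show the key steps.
lim = e^(−12)

Rewrite as (1 − 3/n)^(4n). By the standard limit (1 + x/n)^n → e^x, we have (1 − 3/n)^n → e^(−3), and raising to the 4th power gives e^(−12).
More precisely, ln[(1 − 3/n)^(4n)] = 4n · ln(1 − 3/n) = 4n · (-3/n + O(1/n^2)) = -12 + O(1/n) → -12.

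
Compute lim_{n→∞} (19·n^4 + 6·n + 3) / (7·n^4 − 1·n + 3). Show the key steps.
lim = 19/7

For large n the leading n^4 terms dominate both numerator and denominator. Dividing top and bottom by n^4, every other term tends to 0, leaving 19/7.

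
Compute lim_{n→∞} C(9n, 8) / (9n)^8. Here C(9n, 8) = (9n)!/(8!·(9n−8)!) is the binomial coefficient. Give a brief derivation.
lim = 1/8! = 1/40320

With N = 9n → ∞: C(N, 8) / N^8 = [N(N−1)…(N−7)] / (8! · N^8) = (1/8!) · 1 · (1 − 1/(9n)) · … · (1 − 7/(9n)). Each factor → 1 as N → ∞, so the limit is 1/8! = 1/40320.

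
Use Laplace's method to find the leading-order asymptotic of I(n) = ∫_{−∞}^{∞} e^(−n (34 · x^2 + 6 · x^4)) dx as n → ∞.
I(n) ~ sqrt(π/(34n))

φ(x) = 34 · x^2 + 6 · x^4 has its unique global minimum at x* = 0 (since φ'(x) = 68x + 24x^3 = 0 only at x = 0 for real x with both coefficients positive, and φ → ∞ as |x| → ∞). At x* = 0, φ(0) = 0 and φ''(0) = 68. Laplace's method then gives
  I(n) ~ sqrt(2π / (n · φ''(0))) · e^(−n φ(0)) = sqrt(2π / (68n)) = sqrt(π/(34n)).
The 6 · x^4 term contributes only at subleading order (an O(1/n) relative correction).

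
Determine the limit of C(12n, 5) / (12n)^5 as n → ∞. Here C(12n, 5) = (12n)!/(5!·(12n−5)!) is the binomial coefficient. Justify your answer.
lim = 1/5! = 1/120

With N = 12n → ∞: C(N, 5) / N^5 = [N(N−1)…(N−4)] / (5! · N^5) = (1/5!) · 1 · (1 − 1/(12n)) · (1 − 2/(12n)) · (1 − 3/(12n)) · (1 − 4/(12n)). Each factor → 1 as N → ∞, so the limit is 1/5! = 1/120.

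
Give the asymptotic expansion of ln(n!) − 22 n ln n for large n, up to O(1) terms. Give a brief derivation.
ln(n!) − 22 n ln n = −21 n ln n − n + (1/2) ln(2π n) + O(1/n)

Stirling: ln((n)!) = n ln(n) − n + (1/2) ln(2π·n) + O(1/n).
Here n ln(n) = n ln n.
Subtract 22n ln n: leading term is (1 − 22) n ln n = −21 n ln n. The next term is −n. Then the (1/2) ln(2π·n) correction.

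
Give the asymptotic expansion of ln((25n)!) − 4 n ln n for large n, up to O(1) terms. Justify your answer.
ln((25n)!) − 4 n ln n = 21 n ln n + 25(ln 25 − 1) n + (1/2) ln(2π·25n) + O(1/n)

Stirling: ln((25n)!) = 25n ln(25n) − 25n + (1/2) ln(2π·25n) + O(1/n).
Expand 25n ln(25n) = 25n (ln n + ln 25) = 25n ln n + 25n ln 25.
Subtract 4n ln n: leading term is (25 − 4) n ln n = 21 n ln n. The next term is 25n ln 25 − 25n = 25(ln 25 − 1) n. Then the (1/2) ln(2π·25n) correction.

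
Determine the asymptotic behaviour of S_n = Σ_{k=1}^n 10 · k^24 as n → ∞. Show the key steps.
S_n ~ 2 · n^25 / 5

By integral comparison (Euler-Maclaurin), Σ_{k=1}^n 10 · k^24 = 10 · ∫_0^n x^24 dx + O(n^24) = 10 · n^25/25 = 2 · n^25 / 5 + O(n^24). (Equivalently, Faulhaber's formula gives the same leading term.)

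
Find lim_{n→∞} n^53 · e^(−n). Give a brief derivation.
lim = 0

Exponentials with base > 1 dominate every fixed polynomial: for any fixed c, n^c / e^n → 0 as n → ∞ (e.g. by the ratio test, or since e^n grows faster than any power of n). Hence n^53 · e^(−n) = n^53 / e^n → 0.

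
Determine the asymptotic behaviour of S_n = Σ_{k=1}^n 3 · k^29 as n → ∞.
S_n ~ n^30 / 10

By integral comparison (Euler-Maclaurin), Σ_{k=1}^n 3 · k^29 = 3 · ∫_0^n x^29 dx + O(n^29) = 3 · n^30/30 = n^30 / 10 + O(n^29). (Equivalently, Faulhaber's formula gives the same leading term.)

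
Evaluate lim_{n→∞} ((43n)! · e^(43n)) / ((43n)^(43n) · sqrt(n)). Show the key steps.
lim = sqrt(2π·43)

Stirling: (43n)! ~ sqrt(2π·43n) · (43n/e)^(43n). Hence
  (43n)! · e^(43n) / (43n)^(43n) ~ sqrt(2π·43n).
Dividing by sqrt(n): sqrt(2π·43n) / sqrt(n) = sqrt(2π·43) · n^((1−1)/2), so the limit is sqrt(2π·43).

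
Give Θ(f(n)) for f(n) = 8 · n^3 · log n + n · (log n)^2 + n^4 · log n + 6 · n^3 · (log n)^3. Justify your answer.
f(n) ∈ Θ(n^4 · log n)

Compare the terms by growth order. For large n, n^a · (log n)^b dominates n^a' · (log n)^b' iff a > a', or (a = a' and b > b'). Ranking the 4 terms shows the dominant one is n^4 · log n. Hence f(n) ∈ Θ(n^4 · log n).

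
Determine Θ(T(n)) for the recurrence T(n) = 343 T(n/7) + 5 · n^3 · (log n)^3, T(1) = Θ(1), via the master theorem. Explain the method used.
T(n) = Θ(n^3 · (log n)^4)

Here log_7 343 = 3 and f(n) = 5 · n^3 · (log n)^3 = Θ(n^(log_7 343) · (log n)^3). This is the extended Case 2 of the master theorem (f matches the critical exponent up to log factors), giving T(n) = Θ(n^(log_7 343) · (log n)^(3+1)) = Θ(n^3 · (log n)^4).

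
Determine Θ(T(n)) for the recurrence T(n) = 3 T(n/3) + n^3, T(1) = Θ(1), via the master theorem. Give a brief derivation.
T(n) = Θ(n^3)

log_3 3 ≈ 1.000. f(n) = n^3 dominates n^(log_3 3) since 3 > 1.000, and the regularity condition a·f(n/b) = 3·(n/3)^3 = (3/27)·n^3 ≤ c·f(n) holds with c = 3/27 ≈ 0.111 < 1. So this is Case 3: T(n) = Θ(f(n)) = Θ(n^3).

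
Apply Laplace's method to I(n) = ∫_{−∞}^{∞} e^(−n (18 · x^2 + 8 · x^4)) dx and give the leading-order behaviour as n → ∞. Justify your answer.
I(n) ~ sqrt(π/(18n))

φ(x) = 18 · x^2 + 8 · x^4 has its unique global minimum at x* = 0 (since φ'(x) = 36x + 32x^3 = 0 only at x = 0 for real x with both coefficients positive, and φ → ∞ as |x| → ∞). At x* = 0, φ(0) = 0 and φ''(0) = 36. Laplace's method then gives
  I(n) ~ sqrt(2π / (n · φ''(0))) · e^(−n φ(0)) = sqrt(2π / (36n)) = sqrt(π/(18n)).
The 8 · x^4 term contributes only at subleading order (an O(1/n) relative correction).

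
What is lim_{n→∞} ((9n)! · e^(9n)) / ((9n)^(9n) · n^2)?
lim = 0

Stirling: (9n)! ~ sqrt(2π·9n) · (9n/e)^(9n). Hence
  (9n)! · e^(9n) / (9n)^(9n) ~ sqrt(2π·9n).
Dividing by n^2: sqrt(2π·9n) / n^2 = sqrt(2π·9) · n^((1−4)/2), so the expression behaves like sqrt(2π·9) · n^((1−4)/2) → 0.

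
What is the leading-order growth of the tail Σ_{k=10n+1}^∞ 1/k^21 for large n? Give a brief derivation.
Σ_{k>10n} 1/k^21 ~ 1/(20 · (10n)^20)

Compare to the integral: ∫_{10n}^∞ x^(−21) dx = [−x^(−20)/20]_{10n}^∞ = 1/((21−1)·(10n)^20). Euler-Maclaurin then gives
  Σ_{k>10n} 1/k^21 = ∫_{10n}^∞ dx/x^21 − 1/(2·(10n)^21) + O(1/(10n)^22).
(Equivalently this is ζ(21) − Σ_{k≤10n} 1/k^21.)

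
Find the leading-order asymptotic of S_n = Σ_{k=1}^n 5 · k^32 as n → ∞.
S_n ~ 5 · n^33 / 33

By integral comparison (Euler-Maclaurin), Σ_{k=1}^n 5 · k^32 = 5 · ∫_0^n x^32 dx + O(n^32) = 5 · n^33/33 + O(n^32). (Equivalently, Faulhaber's formula gives the same leading term.)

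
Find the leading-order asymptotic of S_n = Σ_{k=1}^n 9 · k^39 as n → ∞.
S_n ~ 9 · n^40 / 40

By integral comparison (Euler-Maclaurin), Σ_{k=1}^n 9 · k^39 = 9 · ∫_0^n x^39 dx + O(n^39) = 9 · n^40/40 + O(n^39). (Equivalently, Faulhaber's formula gives the same leading term.)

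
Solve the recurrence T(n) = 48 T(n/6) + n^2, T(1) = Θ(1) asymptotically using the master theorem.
T(n) = Θ(n^(log_6 48))

Master theorem: compare f(n) = n^2 to n^(log_6 48) where log_6 48 ≈ 2.161. Since 2 < log_6 48, we have f(n) = O(n^(log_6 48 − ε)) for some ε > 0 — Case 1. Hence T(n) = Θ(n^(log_6 48)).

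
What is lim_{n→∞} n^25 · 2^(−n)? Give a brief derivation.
lim = 0

Exponentials with base > 1 dominate every fixed polynomial: for any fixed c, n^c / 2^n → 0 as n → ∞ (e.g. by the ratio test, or by writing 2^n = e^(n ln 2) and noting e^(n ln 2) / n^c → ∞). Hence n^25 · 2^(−n) = n^25 / 2^n → 0.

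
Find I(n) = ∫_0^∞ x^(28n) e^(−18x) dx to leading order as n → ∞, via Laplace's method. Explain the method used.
I(n) ~ (sqrt(2π·28n) / 18) · (28n/(18e))^(28n)

Write the integrand as exp(28n ln x − 18x) and set f(x) = 28n ln x − 18x. Then f'(x) = 28n/x − 18 = 0 at x* = 28n/18, and f''(x*) = −28n/x*^2 = −18^2/(28n). Laplace's method (interior maximum) gives
  I(n) ~ e^(f(x*)) · sqrt(2π / |f''(x*)|)
        = exp(28n ln(28n/18) − 28n) · sqrt(2π · 28n / 18^2)
        = (28n/18)^(28n) e^(−28n) · sqrt(2π·28n) / 18
        = (sqrt(2π·28n) / 18) · (28n/(18e))^(28n).
This matches Γ(28n+1)/18^(28n+1) with Stirling applied to Γ.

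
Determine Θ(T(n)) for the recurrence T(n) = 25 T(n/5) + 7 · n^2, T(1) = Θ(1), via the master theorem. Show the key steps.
T(n) = Θ(n^2 log n)

log_5 25 = 2, and f(n) = 7 · n^2 = Θ(n^(log_5 25)). This is Case 2 of the master theorem: T(n) = Θ(f(n) · log n) = Θ(n^2 log n).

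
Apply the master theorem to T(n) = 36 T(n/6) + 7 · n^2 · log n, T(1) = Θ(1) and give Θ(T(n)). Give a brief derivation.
T(n) = Θ(n^2 · (log n)^2)

Here log_6 36 = 2 and f(n) = 7 · n^2 · log n = Θ(n^(log_6 36) · (log n)^1). This is the extended Case 2 of the master theorem (f matches the critical exponent up to log factors), giving T(n) = Θ(n^(log_6 36) · (log n)^(1+1)) = Θ(n^2 · (log n)^2).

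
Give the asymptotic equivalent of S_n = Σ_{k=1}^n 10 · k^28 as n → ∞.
S_n ~ 10 · n^29 / 29

By integral comparison (Euler-Maclaurin), Σ_{k=1}^n 10 · k^28 = 10 · ∫_0^n x^28 dx + O(n^28) = 10 · n^29/29 + O(n^28). (Equivalently, Faulhaber's formula gives the same leading term.)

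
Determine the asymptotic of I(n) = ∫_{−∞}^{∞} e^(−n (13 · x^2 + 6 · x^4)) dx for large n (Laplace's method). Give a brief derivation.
I(n) ~ sqrt(π/(13n))

φ(x) = 13 · x^2 + 6 · x^4 has its unique global minimum at x* = 0 (since φ'(x) = 26x + 24x^3 = 0 only at x = 0 for real x with both coefficients positive, and φ → ∞ as |x| → ∞). At x* = 0, φ(0) = 0 and φ''(0) = 26. Laplace's method then gives
  I(n) ~ sqrt(2π / (n · φ''(0))) · e^(−n φ(0)) = sqrt(2π / (26n)) = sqrt(π/(13n)).
The 6 · x^4 term contributes only at subleading order (an O(1/n) relative correction).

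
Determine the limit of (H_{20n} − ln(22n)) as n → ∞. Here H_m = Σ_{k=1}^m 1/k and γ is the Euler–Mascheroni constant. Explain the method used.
lim = ln(10/11) + γ

By Euler-Maclaurin, H_m = ln m + γ + O(1/m). So
  H_{20n} − ln(22n) = ln(20n) + γ − ln(22n) + O(1/n)
                       = ln(20/22) + γ + O(1/n).
Hence the limit is ln(20/22) + γ (= ln(10/11)).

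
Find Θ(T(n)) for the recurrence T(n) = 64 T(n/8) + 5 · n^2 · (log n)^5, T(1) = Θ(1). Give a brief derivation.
T(n) = Θ(n^2 · (log n)^6)

Here log_8 64 = 2 and f(n) = 5 · n^2 · (log n)^5 = Θ(n^(log_8 64) · (log n)^5). This is the extended Case 2 of the master theorem (f matches the critical exponent up to log factors), giving T(n) = Θ(n^(log_8 64) · (log n)^(5+1)) = Θ(n^2 · (log n)^6).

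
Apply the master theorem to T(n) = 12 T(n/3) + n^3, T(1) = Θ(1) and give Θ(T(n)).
T(n) = Θ(n^3)

log_3 12 ≈ 2.262. f(n) = n^3 dominates n^(log_3 12) since 3 > 2.262, and the regularity condition a·f(n/b) = 12·(n/3)^3 = (12/27)·n^3 ≤ c·f(n) holds with c = 12/27 ≈ 0.444 < 1. So this is Case 3: T(n) = Θ(f(n)) = Θ(n^3).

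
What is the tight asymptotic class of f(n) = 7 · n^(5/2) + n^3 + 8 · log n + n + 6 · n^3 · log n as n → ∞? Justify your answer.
f(n) ∈ Θ(n^3 · log n)

Compare the terms by growth order. For large n, n^a · (log n)^b dominates n^a' · (log n)^b' iff a > a', or (a = a' and b > b'). Ranking the 5 terms shows the dominant one is 6 · n^3 · log n. Hence f(n) ∈ Θ(n^3 · log n).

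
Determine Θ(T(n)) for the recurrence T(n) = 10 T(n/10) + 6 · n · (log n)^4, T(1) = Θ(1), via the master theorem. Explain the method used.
T(n) = Θ(n · (log n)^5)

Here log_10 10 = 1 and f(n) = 6 · n · (log n)^4 = Θ(n^(log_10 10) · (log n)^4). This is the extended Case 2 of the master theorem (f matches the critical exponent up to log factors), giving T(n) = Θ(n^(log_10 10) · (log n)^(4+1)) = Θ(n · (log n)^5).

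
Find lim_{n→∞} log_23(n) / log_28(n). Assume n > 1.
lim = ln(28) / ln(23) = log_23(28)

Change of base: log_23(n) = ln n / ln 23 and log_28(n) = ln n / ln 28. The ratio is (ln n / ln 23) · (ln 28 / ln n) = ln 28 / ln 23, a constant independent of n. So the limit is ln 28 / ln 23 = log_23(28).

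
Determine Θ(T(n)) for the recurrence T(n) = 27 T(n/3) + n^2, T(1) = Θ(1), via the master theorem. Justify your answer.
T(n) = Θ(n^3)

Master theorem: compare f(n) = n^2 to n^(log_3 27) where log_3 27 = 3. Since 2 < log_3 27, we have f(n) = O(n^(log_3 27 − ε)) for some ε > 0 — Case 1. Hence T(n) = Θ(n^(log_3 27)) = Θ(n^3).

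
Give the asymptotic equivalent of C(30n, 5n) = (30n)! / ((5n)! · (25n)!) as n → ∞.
C(30n, 5n) ~ (46656/3125)^(5n) · sqrt(3/(5π·5n))

Write N = 5n. Apply Stirling to each factorial:
  (6N)! ~ sqrt(2π·6N) · (6N/e)^(6N),
  N! ~ sqrt(2π N) · (N/e)^N,
  (5N)! ~ sqrt(2π·5N) · (5N/e)^(5N).
The exponential factors combine to (6N)^(6N) / (N^N · (5N)^(5N)) = 6^(6N)/5^(5N) = (6^6/5^5)^N = (46656/3125)^N.
The square-root prefactors combine to sqrt(2π·6N) / (sqrt(2π N)·sqrt(2π·5N)) = sqrt(6 / (2π·5·N)) = sqrt(3/(5π·5n)).
Substituting N = 5n: C(30n, 5n) ~ (46656/3125)^(5n) · sqrt(3/(5π·5n)).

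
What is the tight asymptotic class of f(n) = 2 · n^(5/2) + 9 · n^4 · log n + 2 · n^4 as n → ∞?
f(n) ∈ Θ(n^4 · log n)

Compare the terms by growth order. For large n, n^a · (log n)^b dominates n^a' · (log n)^b' iff a > a', or (a = a' and b > b'). Ranking the 3 terms shows the dominant one is 9 · n^4 · log n. Hence f(n) ∈ Θ(n^4 · log n).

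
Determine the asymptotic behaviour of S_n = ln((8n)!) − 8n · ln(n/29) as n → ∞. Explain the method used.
S_n ~ 8n · (ln 232 − 1) + O(ln n)

Stirling: ln((8n)!) = 8n ln(8n) − 8n + O(ln n).
  S_n = 8n ln(8n) − 8n − 8n ln(n/29) + O(ln n)
      = 8n ln(8n) − 8n ln n + 8n ln 29 − 8n + O(ln n)
      = 8n ln 8 + 8n ln 29 − 8n + O(ln n)
      = 8n (ln 232 − 1) + O(ln n).
Numerically ln(232) − 1 ≈ 4.4467.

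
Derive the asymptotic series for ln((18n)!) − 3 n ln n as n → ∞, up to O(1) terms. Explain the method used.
ln((18n)!) − 3 n ln n = 15 n ln n + 18(ln 18 − 1) n + (1/2) ln(2π·18n) + O(1/n)

Stirling: ln((18n)!) = 18n ln(18n) − 18n + (1/2) ln(2π·18n) + O(1/n).
Expand 18n ln(18n) = 18n (ln n + ln 18) = 18n ln n + 18n ln 18.
Subtract 3n ln n: leading term is (18 − 3) n ln n = 15 n ln n. The next term is 18n ln 18 − 18n = 18(ln 18 − 1) n. Then the (1/2) ln(2π·18n) correction.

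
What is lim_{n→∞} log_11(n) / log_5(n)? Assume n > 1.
lim = ln(5) / ln(11) = log_11(5)

Change of base: log_11(n) = ln n / ln 11 and log_5(n) = ln n / ln 5. The ratio is (ln n / ln 11) · (ln 5 / ln n) = ln 5 / ln 11, a constant independent of n. So the limit is ln 5 / ln 11 = log_11(5).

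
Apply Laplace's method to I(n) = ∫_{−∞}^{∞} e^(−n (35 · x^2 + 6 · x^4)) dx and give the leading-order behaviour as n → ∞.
I(n) ~ sqrt(π/(35n))

φ(x) = 35 · x^2 + 6 · x^4 has its unique global minimum at x* = 0 (since φ'(x) = 70x + 24x^3 = 0 only at x = 0 for real x with both coefficients positive, and φ → ∞ as |x| → ∞). At x* = 0, φ(0) = 0 and φ''(0) = 70. Laplace's method then gives
  I(n) ~ sqrt(2π / (n · φ''(0))) · e^(−n φ(0)) = sqrt(2π / (70n)) = sqrt(π/(35n)).
The 6 · x^4 term contributes only at subleading order (an O(1/n) relative correction).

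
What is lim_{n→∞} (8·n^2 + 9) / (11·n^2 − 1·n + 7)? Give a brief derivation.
lim = 8/11

For large n the leading n^2 terms dominate both numerator and denominator. Dividing top and bottom by n^2, every other term tends to 0, leaving 8/11.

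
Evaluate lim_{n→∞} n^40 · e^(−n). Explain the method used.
lim = 0

Exponentials with base > 1 dominate every fixed polynomial: for any fixed c, n^c / e^n → 0 as n → ∞ (e.g. by the ratio test, or since e^n grows faster than any power of n). Hence n^40 · e^(−n) = n^40 / e^n → 0.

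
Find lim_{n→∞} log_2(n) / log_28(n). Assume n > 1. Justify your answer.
lim = ln(28) / ln(2) = log_2(28)

Change of base: log_2(n) = ln n / ln 2 and log_28(n) = ln n / ln 28. The ratio is (ln n / ln 2) · (ln 28 / ln n) = ln 28 / ln 2, a constant independent of n. So the limit is ln 28 / ln 2 = log_2(28).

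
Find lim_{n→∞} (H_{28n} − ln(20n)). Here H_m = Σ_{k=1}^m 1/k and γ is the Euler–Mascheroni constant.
lim = ln(7/5) + γ

By Euler-Maclaurin, H_m = ln m + γ + O(1/m). So
  H_{28n} − ln(20n) = ln(28n) + γ − ln(20n) + O(1/n)
                       = ln(28/20) + γ + O(1/n).
Hence the limit is ln(28/20) + γ (= ln(7/5)).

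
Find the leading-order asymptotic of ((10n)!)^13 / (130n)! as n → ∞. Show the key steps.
((10n)!)^13/(130n)! ~ ((2π·10n)^(12/2) / sqrt(13)) · 13^(−13·10n)  →  0

Write N = 10n. Stirling: N! ~ sqrt(2π N)(N/e)^N and (13N)! ~ sqrt(2π·13N)·(13N/e)^(13N).
  (N!)^13/(13N)! ~ (2π N)^(13/2) (N/e)^(13N) / [sqrt(2π·13N) (13N/e)^(13N)]
     = (2π N)^(13/2) / sqrt(2π·13N) · (N/(13N))^(13N)
     = (2π N)^((13−1)/2) / sqrt(13) · 13^(−13N).
Since 13^13 > 1, the factor 13^(−13N) decays exponentially, so the ratio → 0. Substituting N = 10n gives the stated form.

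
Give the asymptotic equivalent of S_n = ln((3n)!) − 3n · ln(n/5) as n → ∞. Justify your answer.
S_n ~ 3n · (ln 15 − 1) + O(ln n)

Stirling: ln((3n)!) = 3n ln(3n) − 3n + O(ln n).
  S_n = 3n ln(3n) − 3n − 3n ln(n/5) + O(ln n)
      = 3n ln(3n) − 3n ln n + 3n ln 5 − 3n + O(ln n)
      = 3n ln 3 + 3n ln 5 − 3n + O(ln n)
      = 3n (ln 15 − 1) + O(ln n).
Numerically ln(15) − 1 ≈ 1.7081.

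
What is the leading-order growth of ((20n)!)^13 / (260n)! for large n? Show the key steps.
((20n)!)^13/(260n)! ~ ((2π·20n)^(12/2) / sqrt(13)) · 13^(−13·20n)  →  0

Write N = 20n. Stirling: N! ~ sqrt(2π N)(N/e)^N and (13N)! ~ sqrt(2π·13N)·(13N/e)^(13N).
  (N!)^13/(13N)! ~ (2π N)^(13/2) (N/e)^(13N) / [sqrt(2π·13N) (13N/e)^(13N)]
     = (2π N)^(13/2) / sqrt(2π·13N) · (N/(13N))^(13N)
     = (2π N)^((13−1)/2) / sqrt(13) · 13^(−13N).
Since 13^13 > 1, the factor 13^(−13N) decays exponentially, so the ratio → 0. Substituting N = 20n gives the stated form.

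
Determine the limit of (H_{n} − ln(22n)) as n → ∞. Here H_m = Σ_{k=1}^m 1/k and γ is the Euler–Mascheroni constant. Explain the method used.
lim = −ln 22 + γ

By Euler-Maclaurin, H_m = ln m + γ + O(1/m). So
  H_{n} − ln(22n) = ln(n) + γ − ln(22n) + O(1/n)
                       = ln(1/22) + γ + O(1/n).
Hence the limit is ln(1/22) + γ.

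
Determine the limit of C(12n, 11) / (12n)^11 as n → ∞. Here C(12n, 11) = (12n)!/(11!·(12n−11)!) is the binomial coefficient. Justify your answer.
lim = 1/11! = 1/39916800

With N = 12n → ∞: C(N, 11) / N^11 = [N(N−1)…(N−10)] / (11! · N^11) = (1/11!) · 1 · (1 − 1/(12n)) · … · (1 − 10/(12n)). Each factor → 1 as N → ∞, so the limit is 1/11! = 1/39916800.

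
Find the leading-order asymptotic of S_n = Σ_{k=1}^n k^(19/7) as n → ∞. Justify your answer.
S_n ~ (7/26) · n^(26/7)

Integral comparison: Σ_{k=1}^n k^(19/7) = ∫_0^n x^(19/7) dx + O(n^(19/7)). The integral is n^(1 + 19/7) / (1 + 19/7) = n^((19+7)/7) / ((19+7)/7) = (7/26) · n^(26/7).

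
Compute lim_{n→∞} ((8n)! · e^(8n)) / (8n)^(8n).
lim = ∞

Stirling: (8n)! ~ sqrt(2π·8n) · (8n/e)^(8n). Hence
  (8n)! · e^(8n) / (8n)^(8n) ~ sqrt(2π·8n) = sqrt(2π·8) · sqrt(n) → ∞.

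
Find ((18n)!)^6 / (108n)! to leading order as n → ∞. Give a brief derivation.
((18n)!)^6/(108n)! ~ ((2π·18n)^(5/2) / sqrt(6)) · 6^(−6·18n)  →  0

Write N = 18n. Stirling: N! ~ sqrt(2π N)(N/e)^N and (6N)! ~ sqrt(2π·6N)·(6N/e)^(6N).
  (N!)^6/(6N)! ~ (2π N)^(6/2) (N/e)^(6N) / [sqrt(2π·6N) (6N/e)^(6N)]
     = (2π N)^(6/2) / sqrt(2π·6N) · (N/(6N))^(6N)
     = (2π N)^((6−1)/2) / sqrt(6) · 6^(−6N).
Since 6^6 > 1, the factor 6^(−6N) decays exponentially, so the ratio → 0. Substituting N = 18n gives the stated form.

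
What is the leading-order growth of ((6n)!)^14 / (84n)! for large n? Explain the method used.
((6n)!)^14/(84n)! ~ ((2π·6n)^(13/2) / sqrt(14)) · 14^(−14·6n)  →  0

Write N = 6n. Stirling: N! ~ sqrt(2π N)(N/e)^N and (14N)! ~ sqrt(2π·14N)·(14N/e)^(14N).
  (N!)^14/(14N)! ~ (2π N)^(14/2) (N/e)^(14N) / [sqrt(2π·14N) (14N/e)^(14N)]
     = (2π N)^(14/2) / sqrt(2π·14N) · (N/(14N))^(14N)
     = (2π N)^((14−1)/2) / sqrt(14) · 14^(−14N).
Since 14^14 > 1, the factor 14^(−14N) decays exponentially, so the ratio → 0. Substituting N = 6n gives the stated form.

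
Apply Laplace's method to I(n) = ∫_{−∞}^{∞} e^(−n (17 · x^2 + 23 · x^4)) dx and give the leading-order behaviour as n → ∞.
I(n) ~ sqrt(π/(17n))

φ(x) = 17 · x^2 + 23 · x^4 has its unique global minimum at x* = 0 (since φ'(x) = 34x + 92x^3 = 0 only at x = 0 for real x with both coefficients positive, and φ → ∞ as |x| → ∞). At x* = 0, φ(0) = 0 and φ''(0) = 34. Laplace's method then gives
  I(n) ~ sqrt(2π / (n · φ''(0))) · e^(−n φ(0)) = sqrt(2π / (34n)) = sqrt(π/(17n)).
The 23 · x^4 term contributes only at subleading order (an O(1/n) relative correction).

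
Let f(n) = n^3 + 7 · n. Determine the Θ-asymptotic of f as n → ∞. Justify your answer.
f(n) ∈ Θ(n^3)

Compare the terms by growth order. For large n, n^a · (log n)^b dominates n^a' · (log n)^b' iff a > a', or (a = a' and b > b'). Ranking the 2 terms shows the dominant one is n^3. Hence f(n) ∈ Θ(n^3).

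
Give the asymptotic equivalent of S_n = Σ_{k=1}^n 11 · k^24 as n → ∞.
S_n ~ 11 · n^25 / 25

By integral comparison (Euler-Maclaurin), Σ_{k=1}^n 11 · k^24 = 11 · ∫_0^n x^24 dx + O(n^24) = 11 · n^25/25 + O(n^24). (Equivalently, Faulhaber's formula gives the same leading term.)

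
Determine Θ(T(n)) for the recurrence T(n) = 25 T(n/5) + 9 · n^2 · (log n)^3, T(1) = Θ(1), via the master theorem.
T(n) = Θ(n^2 · (log n)^4)

Here log_5 25 = 2 and f(n) = 9 · n^2 · (log n)^3 = Θ(n^(log_5 25) · (log n)^3). This is the extended Case 2 of the master theorem (f matches the critical exponent up to log factors), giving T(n) = Θ(n^(log_5 25) · (log n)^(3+1)) = Θ(n^2 · (log n)^4).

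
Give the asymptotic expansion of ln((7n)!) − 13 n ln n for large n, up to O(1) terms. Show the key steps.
ln((7n)!) − 13 n ln n = −6 n ln n + 7(ln 7 − 1) n + (1/2) ln(2π·7n) + O(1/n)

Stirling: ln((7n)!) = 7n ln(7n) − 7n + (1/2) ln(2π·7n) + O(1/n).
Expand 7n ln(7n) = 7n (ln n + ln 7) = 7n ln n + 7n ln 7.
Subtract 13n ln n: leading term is (7 − 13) n ln n = −6 n ln n. The next term is 7n ln 7 − 7n = 7(ln 7 − 1) n. Then the (1/2) ln(2π·7n) correction.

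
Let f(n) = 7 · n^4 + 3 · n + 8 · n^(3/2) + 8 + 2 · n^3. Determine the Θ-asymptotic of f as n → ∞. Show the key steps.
f(n) ∈ Θ(n^4)

Compare the terms by growth order. For large n, n^a · (log n)^b dominates n^a' · (log n)^b' iff a > a', or (a = a' and b > b'). Ranking the 5 terms shows the dominant one is 7 · n^4. Hence f(n) ∈ Θ(n^4).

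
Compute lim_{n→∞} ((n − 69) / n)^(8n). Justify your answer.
lim = e^(−552)

Rewrite as (1 − 69/n)^(8n). By the standard limit (1 + x/n)^n → e^x, we have (1 − 69/n)^n → e^(−69), and raising to the 8th power gives e^(−552).
More precisely, ln[(1 − 69/n)^(8n)] = 8n · ln(1 − 69/n) = 8n · (-69/n + O(1/n^2)) = -552 + O(1/n) → -552.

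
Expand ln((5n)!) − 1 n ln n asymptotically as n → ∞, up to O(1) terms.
ln((5n)!) − 1 n ln n = 4 n ln n + 5(ln 5 − 1) n + (1/2) ln(2π·5n) + O(1/n)

Stirling: ln((5n)!) = 5n ln(5n) − 5n + (1/2) ln(2π·5n) + O(1/n).
Expand 5n ln(5n) = 5n (ln n + ln 5) = 5n ln n + 5n ln 5.
Subtract 1n ln n: leading term is (5 − 1) n ln n = 4 n ln n. The next term is 5n ln 5 − 5n = 5(ln 5 − 1) n. Then the (1/2) ln(2π·5n) correction.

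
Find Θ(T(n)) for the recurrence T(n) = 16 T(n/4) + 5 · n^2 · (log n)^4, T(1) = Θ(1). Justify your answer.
T(n) = Θ(n^2 · (log n)^5)

Here log_4 16 = 2 and f(n) = 5 · n^2 · (log n)^4 = Θ(n^(log_4 16) · (log n)^4). This is the extended Case 2 of the master theorem (f matches the critical exponent up to log factors), giving T(n) = Θ(n^(log_4 16) · (log n)^(4+1)) = Θ(n^2 · (log n)^5).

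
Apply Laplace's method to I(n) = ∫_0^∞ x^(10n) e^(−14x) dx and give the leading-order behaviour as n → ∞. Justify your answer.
I(n) ~ (sqrt(2π·10n) / 14) · (10n/(14e))^(10n)

Write the integrand as exp(10n ln x − 14x) and set f(x) = 10n ln x − 14x. Then f'(x) = 10n/x − 14 = 0 at x* = 10n/14, and f''(x*) = −10n/x*^2 = −14^2/(10n). Laplace's method (interior maximum) gives
  I(n) ~ e^(f(x*)) · sqrt(2π / |f''(x*)|)
        = exp(10n ln(10n/14) − 10n) · sqrt(2π · 10n / 14^2)
        = (10n/14)^(10n) e^(−10n) · sqrt(2π·10n) / 14
        = (sqrt(2π·10n) / 14) · (10n/(14e))^(10n).
This matches Γ(10n+1)/14^(10n+1) with Stirling applied to Γ.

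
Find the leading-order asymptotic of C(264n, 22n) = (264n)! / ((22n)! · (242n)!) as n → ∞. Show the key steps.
C(264n, 22n) ~ (8916100448256/285311670611)^(22n) · sqrt(6/(11π·22n))

Write N = 22n. Apply Stirling to each factorial:
  (12N)! ~ sqrt(2π·12N) · (12N/e)^(12N),
  N! ~ sqrt(2π N) · (N/e)^N,
  (11N)! ~ sqrt(2π·11N) · (11N/e)^(11N).
The exponential factors combine to (12N)^(12N) / (N^N · (11N)^(11N)) = 12^(12N)/11^(11N) = (12^12/11^11)^N = (8916100448256/285311670611)^N.
The square-root prefactors combine to sqrt(2π·12N) / (sqrt(2π N)·sqrt(2π·11N)) = sqrt(12 / (2π·11·N)) = sqrt(6/(11π·22n)).
Substituting N = 22n: C(264n, 22n) ~ (8916100448256/285311670611)^(22n) · sqrt(6/(11π·22n)).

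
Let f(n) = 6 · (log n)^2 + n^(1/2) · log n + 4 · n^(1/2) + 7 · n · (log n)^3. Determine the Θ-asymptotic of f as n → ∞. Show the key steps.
f(n) ∈ Θ(n · (log n)^3)

Compare the terms by growth order. For large n, n^a · (log n)^b dominates n^a' · (log n)^b' iff a > a', or (a = a' and b > b'). Ranking the 4 terms shows the dominant one is 7 · n · (log n)^3. Hence f(n) ∈ Θ(n · (log n)^3).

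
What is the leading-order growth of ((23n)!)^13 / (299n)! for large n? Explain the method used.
((23n)!)^13/(299n)! ~ ((2π·23n)^(12/2) / sqrt(13)) · 13^(−13·23n)  →  0

Write N = 23n. Stirling: N! ~ sqrt(2π N)(N/e)^N and (13N)! ~ sqrt(2π·13N)·(13N/e)^(13N).
  (N!)^13/(13N)! ~ (2π N)^(13/2) (N/e)^(13N) / [sqrt(2π·13N) (13N/e)^(13N)]
     = (2π N)^(13/2) / sqrt(2π·13N) · (N/(13N))^(13N)
     = (2π N)^((13−1)/2) / sqrt(13) · 13^(−13N).
Since 13^13 > 1, the factor 13^(−13N) decays exponentially, so the ratio → 0. Substituting N = 23n gives the stated form.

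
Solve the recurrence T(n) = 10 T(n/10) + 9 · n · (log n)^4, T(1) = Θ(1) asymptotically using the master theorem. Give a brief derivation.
T(n) = Θ(n · (log n)^5)

Here log_10 10 = 1 and f(n) = 9 · n · (log n)^4 = Θ(n^(log_10 10) · (log n)^4). This is the extended Case 2 of the master theorem (f matches the critical exponent up to log factors), giving T(n) = Θ(n^(log_10 10) · (log n)^(4+1)) = Θ(n · (log n)^5).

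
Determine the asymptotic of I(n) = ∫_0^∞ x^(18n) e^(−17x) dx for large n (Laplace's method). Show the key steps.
I(n) ~ (sqrt(2π·18n) / 17) · (18n/(17e))^(18n)

Write the integrand as exp(18n ln x − 17x) and set f(x) = 18n ln x − 17x. Then f'(x) = 18n/x − 17 = 0 at x* = 18n/17, and f''(x*) = −18n/x*^2 = −17^2/(18n). Laplace's method (interior maximum) gives
  I(n) ~ e^(f(x*)) · sqrt(2π / |f''(x*)|)
        = exp(18n ln(18n/17) − 18n) · sqrt(2π · 18n / 17^2)
        = (18n/17)^(18n) e^(−18n) · sqrt(2π·18n) / 17
        = (sqrt(2π·18n) / 17) · (18n/(17e))^(18n).
This matches Γ(18n+1)/17^(18n+1) with Stirling applied to Γ.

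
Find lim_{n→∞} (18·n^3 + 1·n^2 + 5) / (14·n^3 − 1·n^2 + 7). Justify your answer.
lim = 18/14 = 9/7

For large n the leading n^3 terms dominate both numerator and denominator. Dividing top and bottom by n^3, every other term tends to 0, leaving 18/14 = 9/7.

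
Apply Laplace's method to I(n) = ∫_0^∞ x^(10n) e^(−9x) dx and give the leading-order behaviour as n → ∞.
I(n) ~ (sqrt(2π·10n) / 9) · (10n/(9e))^(10n)

Write the integrand as exp(10n ln x − 9x) and set f(x) = 10n ln x − 9x. Then f'(x) = 10n/x − 9 = 0 at x* = 10n/9, and f''(x*) = −10n/x*^2 = −9^2/(10n). Laplace's method (interior maximum) gives
  I(n) ~ e^(f(x*)) · sqrt(2π / |f''(x*)|)
        = exp(10n ln(10n/9) − 10n) · sqrt(2π · 10n / 9^2)
        = (10n/9)^(10n) e^(−10n) · sqrt(2π·10n) / 9
        = (sqrt(2π·10n) / 9) · (10n/(9e))^(10n).
This matches Γ(10n+1)/9^(10n+1) with Stirling applied to Γ.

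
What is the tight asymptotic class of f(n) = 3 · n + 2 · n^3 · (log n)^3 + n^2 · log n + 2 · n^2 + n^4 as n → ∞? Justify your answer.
f(n) ∈ Θ(n^4)

Compare the terms by growth order. For large n, n^a · (log n)^b dominates n^a' · (log n)^b' iff a > a', or (a = a' and b > b'). Ranking the 5 terms shows the dominant one is n^4. Hence f(n) ∈ Θ(n^4).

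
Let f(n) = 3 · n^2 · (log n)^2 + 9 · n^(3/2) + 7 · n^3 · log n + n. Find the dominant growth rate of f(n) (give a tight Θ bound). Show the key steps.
f(n) ∈ Θ(n^3 · log n)

Compare the terms by growth order. For large n, n^a · (log n)^b dominates n^a' · (log n)^b' iff a > a', or (a = a' and b > b'). Ranking the 4 terms shows the dominant one is 7 · n^3 · log n. Hence f(n) ∈ Θ(n^3 · log n).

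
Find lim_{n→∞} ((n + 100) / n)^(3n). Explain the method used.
lim = e^300

Rewrite as (1 + 100/n)^(3n). By the standard limit (1 + x/n)^n → e^x, we have (1 + 100/n)^n → e^100, and raising to the 3rd power gives e^300.
More precisely, ln[(1 + 100/n)^(3n)] = 3n · ln(1 + 100/n) = 3n · (100/n + O(1/n^2)) = 300 + O(1/n) → 300.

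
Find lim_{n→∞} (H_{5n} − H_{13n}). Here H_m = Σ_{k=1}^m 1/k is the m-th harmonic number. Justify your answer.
lim = ln(5/13)

Euler-Maclaurin gives H_m = ln m + γ + 1/(2m) + O(1/m^2). The γ and O(1/m) terms cancel in the difference:
  H_{5n} − H_{13n} = ln(5n) − ln(13n) + O(1/n) = ln(5/13) + O(1/n).
Hence the limit is ln(5/13).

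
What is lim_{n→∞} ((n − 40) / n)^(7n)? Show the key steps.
lim = e^(−280)

Rewrite as (1 − 40/n)^(7n). By the standard limit (1 + x/n)^n → e^x, we have (1 − 40/n)^n → e^(−40), and raising to the 7th power gives e^(−280).
More precisely, ln[(1 − 40/n)^(7n)] = 7n · ln(1 − 40/n) = 7n · (-40/n + O(1/n^2)) = -280 + O(1/n) → -280.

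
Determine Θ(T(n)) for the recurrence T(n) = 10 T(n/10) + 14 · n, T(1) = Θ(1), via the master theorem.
T(n) = Θ(n log n)

log_10 10 = 1, and f(n) = 14 · n = Θ(n^(log_10 10)). This is Case 2 of the master theorem: T(n) = Θ(f(n) · log n) = Θ(n log n).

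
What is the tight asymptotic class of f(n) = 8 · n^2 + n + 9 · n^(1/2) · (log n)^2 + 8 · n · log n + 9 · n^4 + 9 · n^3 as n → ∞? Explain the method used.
f(n) ∈ Θ(n^4)

Compare the terms by growth order. For large n, n^a · (log n)^b dominates n^a' · (log n)^b' iff a > a', or (a = a' and b > b'). Ranking the 6 terms shows the dominant one is 9 · n^4. Hence f(n) ∈ Θ(n^4).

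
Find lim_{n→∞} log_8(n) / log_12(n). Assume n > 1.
lim = ln(12) / ln(8) = log_8(12)

Change of base: log_8(n) = ln n / ln 8 and log_12(n) = ln n / ln 12. The ratio is (ln n / ln 8) · (ln 12 / ln n) = ln 12 / ln 8, a constant independent of n. So the limit is ln 12 / ln 8 = log_8(12).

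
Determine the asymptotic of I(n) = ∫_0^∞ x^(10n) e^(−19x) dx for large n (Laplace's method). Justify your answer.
I(n) ~ (sqrt(2π·10n) / 19) · (10n/(19e))^(10n)

Write the integrand as exp(10n ln x − 19x) and set f(x) = 10n ln x − 19x. Then f'(x) = 10n/x − 19 = 0 at x* = 10n/19, and f''(x*) = −10n/x*^2 = −19^2/(10n). Laplace's method (interior maximum) gives
  I(n) ~ e^(f(x*)) · sqrt(2π / |f''(x*)|)
        = exp(10n ln(10n/19) − 10n) · sqrt(2π · 10n / 19^2)
        = (10n/19)^(10n) e^(−10n) · sqrt(2π·10n) / 19
        = (sqrt(2π·10n) / 19) · (10n/(19e))^(10n).
This matches Γ(10n+1)/19^(10n+1) with Stirling applied to Γ.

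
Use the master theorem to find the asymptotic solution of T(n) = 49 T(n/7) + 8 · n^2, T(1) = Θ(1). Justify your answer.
T(n) = Θ(n^2 log n)

log_7 49 = 2, and f(n) = 8 · n^2 = Θ(n^(log_7 49)). This is Case 2 of the master theorem: T(n) = Θ(f(n) · log n) = Θ(n^2 log n).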